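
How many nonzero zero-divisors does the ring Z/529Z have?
Z/529Z has 22 nonzero zero-divisors

In Z/529Z each nonzero element is either a unit (gcd with 529 is 1) or a zero-divisor (gcd > 1). The number of units is φ(529): factorise 529 = 23^2, so φ(529) = (23^2 − 23^1) = 506 = 506. The nonzero elements number 529 − 1 = 528. Hence the nonzero zero-divisors number 528 − 506 = 22.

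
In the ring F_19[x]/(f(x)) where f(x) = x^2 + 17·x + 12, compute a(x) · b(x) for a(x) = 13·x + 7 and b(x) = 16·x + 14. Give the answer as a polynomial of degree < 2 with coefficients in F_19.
a · b ≡ 7·x + 15 (mod f(x))

Multiply as integer polynomials: a · b = 208·x^2 + 294·x + 98. Reducing coefficients mod 19: a · b ≡ 18·x^2 + 9·x + 3. Now divide by f(x) = x^2 + 17·x + 12 in F_19[x], eliminating the leading term at each step:
  leading term 18·x^2: subtract (18)·f(x) = 18·x^2 + 2·x + 7, leaving 7·x + 15 (coefficients mod 19)
The degree is now < 2, so this is the remainder. Hence a · b ≡ 7·x + 15 in F_19[x]/(f).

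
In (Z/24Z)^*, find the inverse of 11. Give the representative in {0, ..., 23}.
Apply the extended Euclidean algorithm to (24, 11), tracking rows (r, s, t) with s·24 + t·11 = r. Each division r_prev = q·r_cur + r_new produces the new row as (previous row) − q·(current row):
  row A: (24, 1, 0)   [1·24 + 0·11 = 24]
  row B: (11, 0, 1)   [0·24 + 1·11 = 11]
  24 = 2·11 + 2   → row C = row A − 2·row B = (2, 1, −2)   [check: 1·24 − 2·11 = 2]
  11 = 5·2 + 1   → row D = row B − 5·row C = (1, −5, 11)   [check: −5·24 + 11·11 = 1]
  2 = 2·1 + 0   → remainder 0, stop. gcd = 1 (last nonzero row D).
The gcd is 1, so 11 is invertible mod 24. The last nonzero row gives −5·24 + 11·11 = 1, so t = 11. So 11^(−1) ≡ 11 (mod 24). Verify: 11 · 11 = 121 ≡ 1 (mod 24). ✓

Final answer: 11^(−1) ≡ 11 (mod 24)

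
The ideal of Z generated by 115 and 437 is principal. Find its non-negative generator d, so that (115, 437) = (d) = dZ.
In the PID Z, (a, b) is generated by gcd(a, b). Compute gcd(437, 115) with the extended Euclidean algorithm, tracking rows (r, s, t) with s·437 + t·115 = r:
  row A: (437, 1, 0)   [1·437 + 0·115 = 437]
  row B: (115, 0, 1)   [0·437 + 1·115 = 115]
  437 = 3·115 + 92   → row C = row A − 3·row B = (92, 1, −3)   [check: 1·437 − 3·115 = 92]
  115 = 1·92 + 23   → row D = row B − 1·row C = (23, −1, 4)   [check: −1·437 + 4·115 = 23]
  92 = 4·23 + 0   → remainder 0, stop. gcd = 23 (last nonzero row D).
So gcd(115, 437) = 23, with Bézout identity −1·437 + 4·115 = 23. Containment (⊇): the Bézout identity exhibits 23 as an element of (115, 437), giving (23) ⊆ (115, 437). Containment (⊆): since 23 | 115 and 23 | 437 (115 = 23·5, 437 = 23·19), every Z-linear combination of 115 and 437 is divisible by 23, so (115, 437) ⊆ (23). Therefore (115, 437) = (23), d = 23.

Final answer: (115, 437) = (23); d = 23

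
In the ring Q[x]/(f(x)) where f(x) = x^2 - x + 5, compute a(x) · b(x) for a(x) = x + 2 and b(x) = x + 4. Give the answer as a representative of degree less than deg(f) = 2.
First multiply in Q[x] without reducing: a · b = x^2 + 6·x + 8. Now divide by f(x) = x^2 - x + 5, eliminating the leading term at each step:
  leading term x^2: subtract (1)·f(x) = x^2 - x + 5, leaving 7·x + 3
The degree is now < 2, so this is the remainder. Hence a · b ≡ 7·x + 3 in Q[x]/(f).

Final answer: a · b ≡ 7·x + 3 (mod f(x))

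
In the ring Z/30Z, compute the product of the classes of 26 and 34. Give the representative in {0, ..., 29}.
Reduce the factors first: 34 ≡ 4 (mod 30), so 26 · 34 ≡ 26 · 4 (mod 30). 26 · 4 = 104. Dividing by 30: 104 = 3·30 + 14. So (26 · 34) mod 30 = 14.

Final answer: 14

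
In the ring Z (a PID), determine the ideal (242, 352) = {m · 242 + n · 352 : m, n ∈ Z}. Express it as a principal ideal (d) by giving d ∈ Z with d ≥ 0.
(242, 352) = (22); d = 22

In the PID Z, (a, b) is generated by gcd(a, b). Compute gcd(352, 242) with the extended Euclidean algorithm, tracking rows (r, s, t) with s·352 + t·242 = r:
  row A: (352, 1, 0)   [1·352 + 0·242 = 352]
  row B: (242, 0, 1)   [0·352 + 1·242 = 242]
  352 = 1·242 + 110   → row C = row A − 1·row B = (110, 1, −1)   [check: 1·352 − 1·242 = 110]
  242 = 2·110 + 22   → row D = row B − 2·row C = (22, −2, 3)   [check: −2·352 + 3·242 = 22]
  110 = 5·22 + 0   → remainder 0, stop. gcd = 22 (last nonzero row D).
So gcd(242, 352) = 22, with Bézout identity −2·352 + 3·242 = 22. Containment (⊇): the Bézout identity exhibits 22 as an element of (242, 352), giving (22) ⊆ (242, 352). Containment (⊆): since 22 | 242 and 22 | 352 (242 = 22·11, 352 = 22·16), every Z-linear combination of 242 and 352 is divisible by 22, so (242, 352) ⊆ (22). Therefore (242, 352) = (22), d = 22.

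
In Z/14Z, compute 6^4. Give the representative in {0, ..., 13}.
Use repeated squaring. Binary(4) = 100. Walk through the bits of the exponent 4 left-to-right: at each bit after the leading one, square the running value, then multiply by 6 if the bit is 1 (always reducing mod 14):
  bit 1 = 1 (leading): start with 6.
  bit 2 = 0: square 6^2 = 36 ≡ 8 (mod 14).
  bit 3 = 0: square 8^2 = 64 ≡ 8 (mod 14).
Final value: 6^4 ≡ 8 (mod 14).

Final answer: 8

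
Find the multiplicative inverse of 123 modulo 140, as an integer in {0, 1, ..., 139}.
123^(−1) ≡ 107 (mod 140)

Apply the extended Euclidean algorithm to (140, 123), tracking rows (r, s, t) with s·140 + t·123 = r. Each division r_prev = q·r_cur + r_new produces the new row as (previous row) − q·(current row):
  row A: (140, 1, 0)   [1·140 + 0·123 = 140]
  row B: (123, 0, 1)   [0·140 + 1·123 = 123]
  140 = 1·123 + 17   → row C = row A − 1·row B = (17, 1, −1)   [check: 1·140 − 1·123 = 17]
  123 = 7·17 + 4   → row D = row B − 7·row C = (4, −7, 8)   [check: −7·140 + 8·123 = 4]
  17 = 4·4 + 1   → row E = row C − 4·row D = (1, 29, −33)   [check: 29·140 − 33·123 = 1]
  4 = 4·1 + 0   → remainder 0, stop. gcd = 1 (last nonzero row E).
The gcd is 1, so 123 is invertible mod 140. The last nonzero row gives 29·140 − 33·123 = 1, so t = −33. So 123^(−1) ≡ −33 ≡ 107 (mod 140). Verify: 123 · 107 = 13161 ≡ 1 (mod 140). ✓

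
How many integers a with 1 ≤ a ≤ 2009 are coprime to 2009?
1680

The number of a ∈ {1, ..., 2009} with gcd(a, 2009) = 1 is by definition Euler's totient φ(2009). φ is multiplicative, with φ(p^e) = p^e − p^(e−1). Factorise 2009 = 7^2 · 41. Then
  φ(2009) = (7^2 − 7^1) · (41 − 1) = 42 · 40 = 1680.
So there are 1680 such integers.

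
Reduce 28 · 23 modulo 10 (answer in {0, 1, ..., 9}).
4

Reduce the factors first: 28 ≡ 8, 23 ≡ 3 (mod 10), so 28 · 23 ≡ 8 · 3 (mod 10). 8 · 3 = 24. Dividing by 10: 24 = 2·10 + 4. So (28 · 23) mod 10 = 4.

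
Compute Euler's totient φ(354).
φ(354) = 116

φ is multiplicative, with φ(p^e) = p^e − p^(e−1). Factorise 354 = 2 · 3 · 59. Then
  φ(354) = (2 − 1) · (3 − 1) · (59 − 1) = 1 · 2 · 58 = 116.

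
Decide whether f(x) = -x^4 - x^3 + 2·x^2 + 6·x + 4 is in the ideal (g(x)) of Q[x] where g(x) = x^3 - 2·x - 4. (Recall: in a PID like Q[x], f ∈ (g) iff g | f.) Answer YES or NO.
In Q[x] the ideal (g) consists of all multiples of g, so f ∈ (g) iff g | f, i.e. iff the remainder of f on division by g is 0. Divide f by g (g is monic, so eliminate the leading term of the running remainder at each step):
  leading term -x^4: subtract (-x)·g(x) = -x^4 + 2·x^2 + 4·x, leaving -x^3 + 2·x + 4
  leading term -x^3: subtract (-1)·g(x) = -x^3 + 2·x + 4, leaving 0
The remainder is 0, so f(x) = g(x) · h(x) with h(x) = -x - 1. Hence g | f, i.e. f ∈ (g).

Final answer: YES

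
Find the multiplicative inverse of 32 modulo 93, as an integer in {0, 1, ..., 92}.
Apply the extended Euclidean algorithm to (93, 32), tracking rows (r, s, t) with s·93 + t·32 = r. Each division r_prev = q·r_cur + r_new produces the new row as (previous row) − q·(current row):
  row A: (93, 1, 0)   [1·93 + 0·32 = 93]
  row B: (32, 0, 1)   [0·93 + 1·32 = 32]
  93 = 2·32 + 29   → row C = row A − 2·row B = (29, 1, −2)   [check: 1·93 − 2·32 = 29]
  32 = 1·29 + 3   → row D = row B − 1·row C = (3, −1, 3)   [check: −1·93 + 3·32 = 3]
  29 = 9·3 + 2   → row E = row C − 9·row D = (2, 10, −29)   [check: 10·93 − 29·32 = 2]
  3 = 1·2 + 1   → row F = row D − 1·row E = (1, −11, 32)   [check: −11·93 + 32·32 = 1]
  2 = 2·1 + 0   → remainder 0, stop. gcd = 1 (last nonzero row F).
The gcd is 1, so 32 is invertible mod 93. The last nonzero row gives −11·93 + 32·32 = 1, so t = 32. So 32^(−1) ≡ 32 (mod 93). Verify: 32 · 32 = 1024 ≡ 1 (mod 93). ✓

Final answer: 32^(−1) ≡ 32 (mod 93)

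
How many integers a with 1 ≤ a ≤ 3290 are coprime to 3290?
The number of a ∈ {1, ..., 3290} with gcd(a, 3290) = 1 is by definition Euler's totient φ(3290). φ is multiplicative, with φ(p^e) = p^e − p^(e−1). Factorise 3290 = 2 · 5 · 7 · 47. Then
  φ(3290) = (2 − 1) · (5 − 1) · (7 − 1) · (47 − 1) = 1 · 4 · 6 · 46 = 1104.
So there are 1104 such integers.

Final answer: 1104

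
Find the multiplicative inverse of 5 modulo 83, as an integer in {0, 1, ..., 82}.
5^(−1) ≡ 50 (mod 83)

Apply the extended Euclidean algorithm to (83, 5), tracking rows (r, s, t) with s·83 + t·5 = r. Each division r_prev = q·r_cur + r_new produces the new row as (previous row) − q·(current row):
  row A: (83, 1, 0)   [1·83 + 0·5 = 83]
  row B: (5, 0, 1)   [0·83 + 1·5 = 5]
  83 = 16·5 + 3   → row C = row A − 16·row B = (3, 1, −16)   [check: 1·83 − 16·5 = 3]
  5 = 1·3 + 2   → row D = row B − 1·row C = (2, −1, 17)   [check: −1·83 + 17·5 = 2]
  3 = 1·2 + 1   → row E = row C − 1·row D = (1, 2, −33)   [check: 2·83 − 33·5 = 1]
  2 = 2·1 + 0   → remainder 0, stop. gcd = 1 (last nonzero row E).
The gcd is 1, so 5 is invertible mod 83. The last nonzero row gives 2·83 − 33·5 = 1, so t = −33. So 5^(−1) ≡ −33 ≡ 50 (mod 83). Verify: 5 · 50 = 250 ≡ 1 (mod 83). ✓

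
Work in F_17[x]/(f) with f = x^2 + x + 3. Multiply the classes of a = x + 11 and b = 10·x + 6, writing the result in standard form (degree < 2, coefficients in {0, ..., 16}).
Multiply as integer polynomials: a · b = 10·x^2 + 116·x + 66. Reducing coefficients mod 17: a · b ≡ 10·x^2 + 14·x + 15. Now divide by f(x) = x^2 + x + 3 in F_17[x], eliminating the leading term at each step:
  leading term 10·x^2: subtract (10)·f(x) = 10·x^2 + 10·x + 13, leaving 4·x + 2 (coefficients mod 17)
The degree is now < 2, so this is the remainder. Hence a · b ≡ 4·x + 2 in F_17[x]/(f).

Final answer: a · b ≡ 4·x + 2 (mod f(x))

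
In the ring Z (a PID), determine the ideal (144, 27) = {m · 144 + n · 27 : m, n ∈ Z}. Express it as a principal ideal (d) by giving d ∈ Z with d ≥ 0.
(144, 27) = (9); d = 9

In the PID Z, (a, b) is generated by gcd(a, b). Compute gcd(144, 27) with the extended Euclidean algorithm, tracking rows (r, s, t) with s·144 + t·27 = r:
  row A: (144, 1, 0)   [1·144 + 0·27 = 144]
  row B: (27, 0, 1)   [0·144 + 1·27 = 27]
  144 = 5·27 + 9   → row C = row A − 5·row B = (9, 1, −5)   [check: 1·144 − 5·27 = 9]
  27 = 3·9 + 0   → remainder 0, stop. gcd = 9 (last nonzero row C).
So gcd(144, 27) = 9, with Bézout identity 1·144 − 5·27 = 9. Containment (⊇): the Bézout identity exhibits 9 as an element of (144, 27), giving (9) ⊆ (144, 27). Containment (⊆): since 9 | 144 and 9 | 27 (144 = 9·16, 27 = 9·3), every Z-linear combination of 144 and 27 is divisible by 9, so (144, 27) ⊆ (9). Therefore (144, 27) = (9), d = 9.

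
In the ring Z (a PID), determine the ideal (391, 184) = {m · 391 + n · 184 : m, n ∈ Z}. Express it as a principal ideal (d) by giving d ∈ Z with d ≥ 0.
(391, 184) = (23); d = 23

In the PID Z, (a, b) is generated by gcd(a, b). Compute gcd(391, 184) with the extended Euclidean algorithm, tracking rows (r, s, t) with s·391 + t·184 = r:
  row A: (391, 1, 0)   [1·391 + 0·184 = 391]
  row B: (184, 0, 1)   [0·391 + 1·184 = 184]
  391 = 2·184 + 23   → row C = row A − 2·row B = (23, 1, −2)   [check: 1·391 − 2·184 = 23]
  184 = 8·23 + 0   → remainder 0, stop. gcd = 23 (last nonzero row C).
So gcd(391, 184) = 23, with Bézout identity 1·391 − 2·184 = 23. Containment (⊇): the Bézout identity exhibits 23 as an element of (391, 184), giving (23) ⊆ (391, 184). Containment (⊆): since 23 | 391 and 23 | 184 (391 = 23·17, 184 = 23·8), every Z-linear combination of 391 and 184 is divisible by 23, so (391, 184) ⊆ (23). Therefore (391, 184) = (23), d = 23.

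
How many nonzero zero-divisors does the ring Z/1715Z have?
Z/1715Z has 538 nonzero zero-divisors

In Z/1715Z each nonzero element is either a unit (gcd with 1715 is 1) or a zero-divisor (gcd > 1). The number of units is φ(1715): factorise 1715 = 5 · 7^3, so φ(1715) = (5 − 1) · (7^3 − 7^2) = 4 · 294 = 1176. The nonzero elements number 1715 − 1 = 1714. Hence the nonzero zero-divisors number 1714 − 1176 = 538.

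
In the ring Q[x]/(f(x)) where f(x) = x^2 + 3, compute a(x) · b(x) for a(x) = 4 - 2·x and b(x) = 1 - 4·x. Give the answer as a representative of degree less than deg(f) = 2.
First multiply in Q[x] without reducing: a · b = 8·x^2 - 18·x + 4. Now divide by f(x) = x^2 + 3, eliminating the leading term at each step:
  leading term 8·x^2: subtract (8)·f(x) = 8·x^2 + 24, leaving -18·x - 20
The degree is now < 2, so this is the remainder. Hence a · b ≡ -18·x - 20 in Q[x]/(f).

Final answer: a · b ≡ -18·x - 20 (mod f(x))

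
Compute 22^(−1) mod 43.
22^(−1) ≡ 2 (mod 43)

Apply the extended Euclidean algorithm to (43, 22), tracking rows (r, s, t) with s·43 + t·22 = r. Each division r_prev = q·r_cur + r_new produces the new row as (previous row) − q·(current row):
  row A: (43, 1, 0)   [1·43 + 0·22 = 43]
  row B: (22, 0, 1)   [0·43 + 1·22 = 22]
  43 = 1·22 + 21   → row C = row A − 1·row B = (21, 1, −1)   [check: 1·43 − 1·22 = 21]
  22 = 1·21 + 1   → row D = row B − 1·row C = (1, −1, 2)   [check: −1·43 + 2·22 = 1]
  21 = 21·1 + 0   → remainder 0, stop. gcd = 1 (last nonzero row D).
The gcd is 1, so 22 is invertible mod 43. The last nonzero row gives −1·43 + 2·22 = 1, so t = 2. So 22^(−1) ≡ 2 (mod 43). Verify: 22 · 2 = 44 ≡ 1 (mod 43). ✓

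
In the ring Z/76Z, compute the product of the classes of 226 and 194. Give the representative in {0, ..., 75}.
68

Reduce the factors first: 226 ≡ 74, 194 ≡ 42 (mod 76), so 226 · 194 ≡ 74 · 42 (mod 76). 74 · 42 = 3108. Dividing by 76: 3108 = 40·76 + 68. So (226 · 194) mod 76 = 68.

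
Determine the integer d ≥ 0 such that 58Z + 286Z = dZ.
In the PID Z, (a, b) is generated by gcd(a, b). Compute gcd(286, 58) with the extended Euclidean algorithm, tracking rows (r, s, t) with s·286 + t·58 = r:
  row A: (286, 1, 0)   [1·286 + 0·58 = 286]
  row B: (58, 0, 1)   [0·286 + 1·58 = 58]
  286 = 4·58 + 54   → row C = row A − 4·row B = (54, 1, −4)   [check: 1·286 − 4·58 = 54]
  58 = 1·54 + 4   → row D = row B − 1·row C = (4, −1, 5)   [check: −1·286 + 5·58 = 4]
  54 = 13·4 + 2   → row E = row C − 13·row D = (2, 14, −69)   [check: 14·286 − 69·58 = 2]
  4 = 2·2 + 0   → remainder 0, stop. gcd = 2 (last nonzero row E).
So gcd(58, 286) = 2, with Bézout identity 14·286 − 69·58 = 2. Containment (⊇): the Bézout identity exhibits 2 as an element of (58, 286), giving (2) ⊆ (58, 286). Containment (⊆): since 2 | 58 and 2 | 286 (58 = 2·29, 286 = 2·143), every Z-linear combination of 58 and 286 is divisible by 2, so (58, 286) ⊆ (2). Therefore (58, 286) = (2), d = 2.

Final answer: (58, 286) = (2); d = 2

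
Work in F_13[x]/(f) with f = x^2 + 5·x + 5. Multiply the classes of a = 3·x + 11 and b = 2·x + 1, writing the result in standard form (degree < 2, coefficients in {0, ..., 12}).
Multiply as integer polynomials: a · b = 6·x^2 + 25·x + 11. Reducing coefficients mod 13: a · b ≡ 6·x^2 + 12·x + 11. Now divide by f(x) = x^2 + 5·x + 5 in F_13[x], eliminating the leading term at each step:
  leading term 6·x^2: subtract (6)·f(x) = 6·x^2 + 4·x + 4, leaving 8·x + 7 (coefficients mod 13)
The degree is now < 2, so this is the remainder. Hence a · b ≡ 8·x + 7 in F_13[x]/(f).

Final answer: a · b ≡ 8·x + 7 (mod f(x))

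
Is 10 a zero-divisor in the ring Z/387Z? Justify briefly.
gcd(10, 387) = 1, so 10 is a unit in Z/387Z (it has a multiplicative inverse). A unit cannot be a zero-divisor: if 10·b ≡ 0 then multiplying both sides by 10^(−1) gives b ≡ 0. So 10 is not a zero-divisor.

Final answer: NO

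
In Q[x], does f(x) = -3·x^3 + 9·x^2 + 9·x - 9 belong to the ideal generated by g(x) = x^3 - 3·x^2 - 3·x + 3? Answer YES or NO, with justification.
YES

In Q[x] the ideal (g) consists of all multiples of g, so f ∈ (g) iff g | f, i.e. iff the remainder of f on division by g is 0. Divide f by g (g is monic, so eliminate the leading term of the running remainder at each step):
  leading term -3·x^3: subtract (-3)·g(x) = -3·x^3 + 9·x^2 + 9·x - 9, leaving 0
The remainder is 0, so f(x) = g(x) · h(x) with h(x) = -3. Hence g | f, i.e. f ∈ (g).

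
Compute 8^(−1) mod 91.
8^(−1) ≡ 57 (mod 91)

Apply the extended Euclidean algorithm to (91, 8), tracking rows (r, s, t) with s·91 + t·8 = r. Each division r_prev = q·r_cur + r_new produces the new row as (previous row) − q·(current row):
  row A: (91, 1, 0)   [1·91 + 0·8 = 91]
  row B: (8, 0, 1)   [0·91 + 1·8 = 8]
  91 = 11·8 + 3   → row C = row A − 11·row B = (3, 1, −11)   [check: 1·91 − 11·8 = 3]
  8 = 2·3 + 2   → row D = row B − 2·row C = (2, −2, 23)   [check: −2·91 + 23·8 = 2]
  3 = 1·2 + 1   → row E = row C − 1·row D = (1, 3, −34)   [check: 3·91 − 34·8 = 1]
  2 = 2·1 + 0   → remainder 0, stop. gcd = 1 (last nonzero row E).
The gcd is 1, so 8 is invertible mod 91. The last nonzero row gives 3·91 − 34·8 = 1, so t = −34. So 8^(−1) ≡ −34 ≡ 57 (mod 91). Verify: 8 · 57 = 456 ≡ 1 (mod 91). ✓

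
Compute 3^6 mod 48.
Use repeated squaring. Binary(6) = 110. Walk through the bits of the exponent 6 left-to-right: at each bit after the leading one, square the running value, then multiply by 3 if the bit is 1 (always reducing mod 48):
  bit 1 = 1 (leading): start with 3.
  bit 2 = 1: square 3^2 = 9; bit is 1, so multiply 9·3 = 27 (mod 48).
  bit 3 = 0: square 27^2 = 729 ≡ 9 (mod 48).
Final value: 3^6 ≡ 9 (mod 48).

Final answer: 9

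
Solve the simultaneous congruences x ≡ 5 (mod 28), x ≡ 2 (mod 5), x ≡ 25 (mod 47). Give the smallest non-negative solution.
x ≡ 6417 (mod 6580); the representative in [0, 6580) is 6417

The moduli 28, 5, 47 are pairwise coprime, so by the CRT there is a unique solution mod 28·5·47 = 6580.
Solve by successive substitution. Start with x ≡ 5 (mod 28).
  Combine with x ≡ 2 (mod 5): write x = 5 + 28·t and require 5 + 28·t ≡ 2 (mod 5), i.e. 28·t ≡ 2 − 5 ≡ 2 (mod 5). Since 28^(−1) ≡ 2 (mod 5) (28 ≡ 3 (mod 5)), t ≡ 2·2 ≡ 4 (mod 5). So x ≡ 5 + 28·4 = 117 (mod 140).
  Combine with x ≡ 25 (mod 47): write x = 117 + 140·t and require 117 + 140·t ≡ 25 (mod 47), i.e. 140·t ≡ 25 − 117 ≡ 2 (mod 47). Since 140^(−1) ≡ 46 (mod 47) (140 ≡ 46 (mod 47)), t ≡ 46·2 ≡ 45 (mod 47). So x ≡ 117 + 140·45 = 6417 (mod 6580).
Unique solution in [0, 6580): x = 6417.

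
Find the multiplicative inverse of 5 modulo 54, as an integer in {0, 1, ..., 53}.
5^(−1) ≡ 11 (mod 54)

Apply the extended Euclidean algorithm to (54, 5), tracking rows (r, s, t) with s·54 + t·5 = r. Each division r_prev = q·r_cur + r_new produces the new row as (previous row) − q·(current row):
  row A: (54, 1, 0)   [1·54 + 0·5 = 54]
  row B: (5, 0, 1)   [0·54 + 1·5 = 5]
  54 = 10·5 + 4   → row C = row A − 10·row B = (4, 1, −10)   [check: 1·54 − 10·5 = 4]
  5 = 1·4 + 1   → row D = row B − 1·row C = (1, −1, 11)   [check: −1·54 + 11·5 = 1]
  4 = 4·1 + 0   → remainder 0, stop. gcd = 1 (last nonzero row D).
The gcd is 1, so 5 is invertible mod 54. The last nonzero row gives −1·54 + 11·5 = 1, so t = 11. So 5^(−1) ≡ 11 (mod 54). Verify: 5 · 11 = 55 ≡ 1 (mod 54). ✓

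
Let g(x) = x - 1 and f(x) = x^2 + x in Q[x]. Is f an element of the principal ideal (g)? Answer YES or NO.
In Q[x] the ideal (g) consists of all multiples of g, so f ∈ (g) iff g | f, i.e. iff the remainder of f on division by g is 0. Divide f by g (g is monic, so eliminate the leading term of the running remainder at each step):
  leading term x^2: subtract (x)·g(x) = x^2 - x, leaving 2·x
  leading term 2·x: subtract (2)·g(x) = 2·x - 2, leaving 2
The remainder r(x) = 2 ≠ 0 (and deg r < deg g), so g ∤ f, i.e. f ∉ (g).

Final answer: NO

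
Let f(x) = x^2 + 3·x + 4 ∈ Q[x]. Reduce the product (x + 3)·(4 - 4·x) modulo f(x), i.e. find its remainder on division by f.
a · b ≡ 4·x + 28 (mod f(x))

First multiply in Q[x] without reducing: a · b = -4·x^2 - 8·x + 12. Now divide by f(x) = x^2 + 3·x + 4, eliminating the leading term at each step:
  leading term -4·x^2: subtract (-4)·f(x) = -4·x^2 - 12·x - 16, leaving 4·x + 28
The degree is now < 2, so this is the remainder. Hence a · b ≡ 4·x + 28 in Q[x]/(f).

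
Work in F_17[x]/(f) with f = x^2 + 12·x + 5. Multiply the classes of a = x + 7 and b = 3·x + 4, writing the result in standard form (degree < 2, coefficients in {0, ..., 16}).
Multiply as integer polynomials: a · b = 3·x^2 + 25·x + 28. Reducing coefficients mod 17: a · b ≡ 3·x^2 + 8·x + 11. Now divide by f(x) = x^2 + 12·x + 5 in F_17[x], eliminating the leading term at each step:
  leading term 3·x^2: subtract (3)·f(x) = 3·x^2 + 2·x + 15, leaving 6·x + 13 (coefficients mod 17)
The degree is now < 2, so this is the remainder. Hence a · b ≡ 6·x + 13 in F_17[x]/(f).

Final answer: a · b ≡ 6·x + 13 (mod f(x))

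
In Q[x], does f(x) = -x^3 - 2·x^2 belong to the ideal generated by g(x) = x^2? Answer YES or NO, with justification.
In Q[x] the ideal (g) consists of all multiples of g, so f ∈ (g) iff g | f, i.e. iff the remainder of f on division by g is 0. Divide f by g (g is monic, so eliminate the leading term of the running remainder at each step):
  leading term -x^3: subtract (-x)·g(x) = -x^3, leaving -2·x^2
  leading term -2·x^2: subtract (-2)·g(x) = -2·x^2, leaving 0
The remainder is 0, so f(x) = g(x) · h(x) with h(x) = -x - 2. Hence g | f, i.e. f ∈ (g).

Final answer: YES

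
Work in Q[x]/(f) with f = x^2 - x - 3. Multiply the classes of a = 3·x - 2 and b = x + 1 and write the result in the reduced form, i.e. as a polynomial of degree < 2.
a · b ≡ 4·x + 7 (mod f(x))

First multiply in Q[x] without reducing: a · b = 3·x^2 + x - 2. Now divide by f(x) = x^2 - x - 3, eliminating the leading term at each step:
  leading term 3·x^2: subtract (3)·f(x) = 3·x^2 - 3·x - 9, leaving 4·x + 7
The degree is now < 2, so this is the remainder. Hence a · b ≡ 4·x + 7 in Q[x]/(f).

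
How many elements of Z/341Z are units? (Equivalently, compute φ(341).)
Z/341Z has φ(341) = 300 units

An element a ∈ Z/341Z is a unit iff gcd(a, 341) = 1, so the number of units is φ(341). φ is multiplicative, with φ(p^e) = p^e − p^(e−1). Factorise 341 = 11 · 31. Then
  φ(341) = (11 − 1) · (31 − 1) = 10 · 30 = 300.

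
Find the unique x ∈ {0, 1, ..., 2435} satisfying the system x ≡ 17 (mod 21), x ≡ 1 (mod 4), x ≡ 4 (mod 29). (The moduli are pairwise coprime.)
x ≡ 1193 (mod 2436); the representative in [0, 2436) is 1193

The moduli 21, 4, 29 are pairwise coprime, so by the CRT there is a unique solution mod 21·4·29 = 2436.
Solve by successive substitution. Start with x ≡ 17 (mod 21).
  Combine with x ≡ 1 (mod 4): write x = 17 + 21·t and require 17 + 21·t ≡ 1 (mod 4), i.e. 21·t ≡ 1 − 17 ≡ 0 (mod 4). Since 21^(−1) ≡ 1 (mod 4) (21 ≡ 1 (mod 4)), t ≡ 1·0 ≡ 0 (mod 4). So x ≡ 17 + 21·0 = 17 (mod 84).
  Combine with x ≡ 4 (mod 29): write x = 17 + 84·t and require 17 + 84·t ≡ 4 (mod 29), i.e. 84·t ≡ 4 − 17 ≡ 16 (mod 29). Since 84^(−1) ≡ 19 (mod 29) (84 ≡ 26 (mod 29)), t ≡ 19·16 ≡ 14 (mod 29). So x ≡ 17 + 84·14 = 1193 (mod 2436).
Unique solution in [0, 2436): x = 1193.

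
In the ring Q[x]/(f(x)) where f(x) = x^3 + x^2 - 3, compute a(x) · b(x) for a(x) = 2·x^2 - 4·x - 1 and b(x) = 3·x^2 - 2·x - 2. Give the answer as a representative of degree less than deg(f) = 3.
First multiply in Q[x] without reducing: a · b = 6·x^4 - 16·x^3 + x^2 + 10·x + 2. Now divide by f(x) = x^3 + x^2 - 3, eliminating the leading term at each step:
  leading term 6·x^4: subtract (6·x)·f(x) = 6·x^4 + 6·x^3 - 18·x, leaving -22·x^3 + x^2 + 28·x + 2
  leading term -22·x^3: subtract (-22)·f(x) = -22·x^3 - 22·x^2 + 66, leaving 23·x^2 + 28·x - 64
The degree is now < 3, so this is the remainder. Hence a · b ≡ 23·x^2 + 28·x - 64 in Q[x]/(f).

Final answer: a · b ≡ 23·x^2 + 28·x - 64 (mod f(x))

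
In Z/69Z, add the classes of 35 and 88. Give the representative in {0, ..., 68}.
Reduce the summands first: 88 ≡ 19 (mod 69), so 35 + 88 ≡ 35 + 19 (mod 69). 35 + 19 = 54; 54 = 0·69 + 54, so (35 + 88) mod 69 = 54.

Final answer: 54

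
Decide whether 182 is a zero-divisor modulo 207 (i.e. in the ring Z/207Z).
NO

gcd(182, 207) = 1, so 182 is a unit in Z/207Z (it has a multiplicative inverse). A unit cannot be a zero-divisor: if 182·b ≡ 0 then multiplying both sides by 182^(−1) gives b ≡ 0. So 182 is not a zero-divisor.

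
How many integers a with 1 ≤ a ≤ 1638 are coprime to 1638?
432

The number of a ∈ {1, ..., 1638} with gcd(a, 1638) = 1 is by definition Euler's totient φ(1638). φ is multiplicative, with φ(p^e) = p^e − p^(e−1). Factorise 1638 = 2 · 3^2 · 7 · 13. Then
  φ(1638) = (2 − 1) · (3^2 − 3^1) · (7 − 1) · (13 − 1) = 1 · 6 · 6 · 12 = 432.
So there are 432 such integers.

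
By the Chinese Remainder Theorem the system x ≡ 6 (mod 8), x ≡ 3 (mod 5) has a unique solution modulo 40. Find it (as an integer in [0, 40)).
The moduli 8, 5 are pairwise coprime, so by the CRT there is a unique solution mod 8·5 = 40.
Solve by successive substitution. Start with x ≡ 6 (mod 8).
  Combine with x ≡ 3 (mod 5): write x = 6 + 8·t and require 6 + 8·t ≡ 3 (mod 5), i.e. 8·t ≡ 3 − 6 ≡ 2 (mod 5). Since 8^(−1) ≡ 2 (mod 5) (8 ≡ 3 (mod 5)), t ≡ 2·2 ≡ 4 (mod 5). So x ≡ 6 + 8·4 = 38 (mod 40).
Unique solution in [0, 40): x = 38.

Final answer: x ≡ 38 (mod 40); the representative in [0, 40) is 38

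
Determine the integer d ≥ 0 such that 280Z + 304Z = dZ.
In the PID Z, (a, b) is generated by gcd(a, b). Compute gcd(304, 280) with the extended Euclidean algorithm, tracking rows (r, s, t) with s·304 + t·280 = r:
  row A: (304, 1, 0)   [1·304 + 0·280 = 304]
  row B: (280, 0, 1)   [0·304 + 1·280 = 280]
  304 = 1·280 + 24   → row C = row A − 1·row B = (24, 1, −1)   [check: 1·304 − 1·280 = 24]
  280 = 11·24 + 16   → row D = row B − 11·row C = (16, −11, 12)   [check: −11·304 + 12·280 = 16]
  24 = 1·16 + 8   → row E = row C − 1·row D = (8, 12, −13)   [check: 12·304 − 13·280 = 8]
  16 = 2·8 + 0   → remainder 0, stop. gcd = 8 (last nonzero row E).
So gcd(280, 304) = 8, with Bézout identity 12·304 − 13·280 = 8. Containment (⊇): the Bézout identity exhibits 8 as an element of (280, 304), giving (8) ⊆ (280, 304). Containment (⊆): since 8 | 280 and 8 | 304 (280 = 8·35, 304 = 8·38), every Z-linear combination of 280 and 304 is divisible by 8, so (280, 304) ⊆ (8). Therefore (280, 304) = (8), d = 8.

Final answer: (280, 304) = (8); d = 8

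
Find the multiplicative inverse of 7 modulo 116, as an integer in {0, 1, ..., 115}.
7^(−1) ≡ 83 (mod 116)

Apply the extended Euclidean algorithm to (116, 7), tracking rows (r, s, t) with s·116 + t·7 = r. Each division r_prev = q·r_cur + r_new produces the new row as (previous row) − q·(current row):
  row A: (116, 1, 0)   [1·116 + 0·7 = 116]
  row B: (7, 0, 1)   [0·116 + 1·7 = 7]
  116 = 16·7 + 4   → row C = row A − 16·row B = (4, 1, −16)   [check: 1·116 − 16·7 = 4]
  7 = 1·4 + 3   → row D = row B − 1·row C = (3, −1, 17)   [check: −1·116 + 17·7 = 3]
  4 = 1·3 + 1   → row E = row C − 1·row D = (1, 2, −33)   [check: 2·116 − 33·7 = 1]
  3 = 3·1 + 0   → remainder 0, stop. gcd = 1 (last nonzero row E).
The gcd is 1, so 7 is invertible mod 116. The last nonzero row gives 2·116 − 33·7 = 1, so t = −33. So 7^(−1) ≡ −33 ≡ 83 (mod 116). Verify: 7 · 83 = 581 ≡ 1 (mod 116). ✓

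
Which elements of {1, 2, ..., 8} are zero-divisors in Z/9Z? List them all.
nonzero zero-divisors of Z/9Z = {3, 6}

An element a ∈ Z/9Z (with a ≠ 0) is a zero-divisor iff gcd(a, 9) > 1 (because a is a unit precisely when gcd(a, n) = 1, and in Z/nZ every nonzero, non-unit element is a zero-divisor). Scan a = 1, ..., 8 and keep those with gcd(a, 9) > 1:
  gcd(3, 9) = 3, gcd(6, 9) = 3.
All other a ∈ {1, ..., 8} have gcd(a, 9) = 1 and are units. So the nonzero zero-divisors are exactly the 2 values of a appearing in this scan.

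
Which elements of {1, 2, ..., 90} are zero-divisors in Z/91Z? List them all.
An element a ∈ Z/91Z (with a ≠ 0) is a zero-divisor iff gcd(a, 91) > 1 (because a is a unit precisely when gcd(a, n) = 1, and in Z/nZ every nonzero, non-unit element is a zero-divisor). Scan a = 1, ..., 90 and keep those with gcd(a, 91) > 1:
  gcd(7, 91) = 7, gcd(13, 91) = 13, gcd(14, 91) = 7, gcd(21, 91) = 7, gcd(26, 91) = 13, gcd(28, 91) = 7, gcd(35, 91) = 7, gcd(39, 91) = 13, gcd(42, 91) = 7, gcd(49, 91) = 7, gcd(52, 91) = 13, gcd(56, 91) = 7, gcd(63, 91) = 7, gcd(65, 91) = 13, gcd(70, 91) = 7, gcd(77, 91) = 7, gcd(78, 91) = 13, gcd(84, 91) = 7.
All other a ∈ {1, ..., 90} have gcd(a, 91) = 1 and are units. So the nonzero zero-divisors are exactly the 18 values of a appearing in this scan.

Final answer: nonzero zero-divisors of Z/91Z = {7, 13, 14, 21, 26, 28, 35, 39, 42, 49, 52, 56, 63, 65, 70, 77, 78, 84}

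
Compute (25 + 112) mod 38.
23

Reduce the summands first: 112 ≡ 36 (mod 38), so 25 + 112 ≡ 25 + 36 (mod 38). 25 + 36 = 61; 61 = 1·38 + 23, so (25 + 112) mod 38 = 23.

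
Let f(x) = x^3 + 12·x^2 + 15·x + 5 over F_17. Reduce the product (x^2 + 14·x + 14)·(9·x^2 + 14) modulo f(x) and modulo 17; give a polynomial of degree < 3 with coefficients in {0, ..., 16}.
Multiply as integer polynomials: a · b = 9·x^4 + 126·x^3 + 140·x^2 + 196·x + 196. Reducing coefficients mod 17: a · b ≡ 9·x^4 + 7·x^3 + 4·x^2 + 9·x + 9. Now divide by f(x) = x^3 + 12·x^2 + 15·x + 5 in F_17[x], eliminating the leading term at each step:
  leading term 9·x^4: subtract (9·x)·f(x) = 9·x^4 + 6·x^3 + 16·x^2 + 11·x, leaving x^3 + 5·x^2 + 15·x + 9 (coefficients mod 17)
  leading term x^3: subtract (1)·f(x) = x^3 + 12·x^2 + 15·x + 5, leaving 10·x^2 + 4 (coefficients mod 17)
The degree is now < 3, so this is the remainder. Hence a · b ≡ 10·x^2 + 4 in F_17[x]/(f).

Final answer: a · b ≡ 10·x^2 + 4 (mod f(x))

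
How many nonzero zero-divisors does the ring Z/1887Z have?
In Z/1887Z each nonzero element is either a unit (gcd with 1887 is 1) or a zero-divisor (gcd > 1). The number of units is φ(1887): factorise 1887 = 3 · 17 · 37, so φ(1887) = (3 − 1) · (17 − 1) · (37 − 1) = 2 · 16 · 36 = 1152. The nonzero elements number 1887 − 1 = 1886. Hence the nonzero zero-divisors number 1886 − 1152 = 734.

Final answer: Z/1887Z has 734 nonzero zero-divisors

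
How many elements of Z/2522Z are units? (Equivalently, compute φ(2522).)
An element a ∈ Z/2522Z is a unit iff gcd(a, 2522) = 1, so the number of units is φ(2522). φ is multiplicative, with φ(p^e) = p^e − p^(e−1). Factorise 2522 = 2 · 13 · 97. Then
  φ(2522) = (2 − 1) · (13 − 1) · (97 − 1) = 1 · 12 · 96 = 1152.

Final answer: Z/2522Z has φ(2522) = 1152 units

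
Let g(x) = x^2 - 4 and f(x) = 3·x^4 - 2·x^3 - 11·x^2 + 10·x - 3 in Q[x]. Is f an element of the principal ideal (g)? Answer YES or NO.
NO

In Q[x] the ideal (g) consists of all multiples of g, so f ∈ (g) iff g | f, i.e. iff the remainder of f on division by g is 0. Divide f by g (g is monic, so eliminate the leading term of the running remainder at each step):
  leading term 3·x^4: subtract (3·x^2)·g(x) = 3·x^4 - 12·x^2, leaving -2·x^3 + x^2 + 10·x - 3
  leading term -2·x^3: subtract (-2·x)·g(x) = -2·x^3 + 8·x, leaving x^2 + 2·x - 3
  leading term x^2: subtract (1)·g(x) = x^2 - 4, leaving 2·x + 1
The remainder r(x) = 2·x + 1 ≠ 0 (and deg r < deg g), so g ∤ f, i.e. f ∉ (g).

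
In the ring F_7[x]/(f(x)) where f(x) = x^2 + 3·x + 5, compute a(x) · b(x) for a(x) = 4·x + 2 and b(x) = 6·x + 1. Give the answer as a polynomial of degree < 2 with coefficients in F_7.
Multiply as integer polynomials: a · b = 24·x^2 + 16·x + 2. Reducing coefficients mod 7: a · b ≡ 3·x^2 + 2·x + 2. Now divide by f(x) = x^2 + 3·x + 5 in F_7[x], eliminating the leading term at each step:
  leading term 3·x^2: subtract (3)·f(x) = 3·x^2 + 2·x + 1, leaving 1 (coefficients mod 7)
The degree is now < 2, so this is the remainder. Hence a · b ≡ 1 in F_7[x]/(f).

Final answer: a · b ≡ 1 (mod f(x))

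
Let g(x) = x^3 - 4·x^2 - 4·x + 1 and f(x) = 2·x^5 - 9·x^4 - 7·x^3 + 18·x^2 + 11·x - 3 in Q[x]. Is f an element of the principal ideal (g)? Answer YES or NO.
In Q[x] the ideal (g) consists of all multiples of g, so f ∈ (g) iff g | f, i.e. iff the remainder of f on division by g is 0. Divide f by g (g is monic, so eliminate the leading term of the running remainder at each step):
  leading term 2·x^5: subtract (2·x^2)·g(x) = 2·x^5 - 8·x^4 - 8·x^3 + 2·x^2, leaving -x^4 + x^3 + 16·x^2 + 11·x - 3
  leading term -x^4: subtract (-x)·g(x) = -x^4 + 4·x^3 + 4·x^2 - x, leaving -3·x^3 + 12·x^2 + 12·x - 3
  leading term -3·x^3: subtract (-3)·g(x) = -3·x^3 + 12·x^2 + 12·x - 3, leaving 0
The remainder is 0, so f(x) = g(x) · h(x) with h(x) = 2·x^2 - x - 3. Hence g | f, i.e. f ∈ (g).

Final answer: YES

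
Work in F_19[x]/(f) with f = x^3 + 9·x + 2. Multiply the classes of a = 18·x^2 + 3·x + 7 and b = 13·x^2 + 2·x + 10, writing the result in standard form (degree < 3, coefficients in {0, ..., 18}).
a · b ≡ 14·x^2 + 3·x + 15 (mod f(x))

Multiply as integer polynomials: a · b = 234·x^4 + 75·x^3 + 277·x^2 + 44·x + 70. Reducing coefficients mod 19: a · b ≡ 6·x^4 + 18·x^3 + 11·x^2 + 6·x + 13. Now divide by f(x) = x^3 + 9·x + 2 in F_19[x], eliminating the leading term at each step:
  leading term 6·x^4: subtract (6·x)·f(x) = 6·x^4 + 16·x^2 + 12·x, leaving 18·x^3 + 14·x^2 + 13·x + 13 (coefficients mod 19)
  leading term 18·x^3: subtract (18)·f(x) = 18·x^3 + 10·x + 17, leaving 14·x^2 + 3·x + 15 (coefficients mod 19)
The degree is now < 3, so this is the remainder. Hence a · b ≡ 14·x^2 + 3·x + 15 in F_19[x]/(f).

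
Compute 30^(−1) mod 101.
30^(−1) ≡ 64 (mod 101)

Apply the extended Euclidean algorithm to (101, 30), tracking rows (r, s, t) with s·101 + t·30 = r. Each division r_prev = q·r_cur + r_new produces the new row as (previous row) − q·(current row):
  row A: (101, 1, 0)   [1·101 + 0·30 = 101]
  row B: (30, 0, 1)   [0·101 + 1·30 = 30]
  101 = 3·30 + 11   → row C = row A − 3·row B = (11, 1, −3)   [check: 1·101 − 3·30 = 11]
  30 = 2·11 + 8   → row D = row B − 2·row C = (8, −2, 7)   [check: −2·101 + 7·30 = 8]
  11 = 1·8 + 3   → row E = row C − 1·row D = (3, 3, −10)   [check: 3·101 − 10·30 = 3]
  8 = 2·3 + 2   → row F = row D − 2·row E = (2, −8, 27)   [check: −8·101 + 27·30 = 2]
  3 = 1·2 + 1   → row G = row E − 1·row F = (1, 11, −37)   [check: 11·101 − 37·30 = 1]
  2 = 2·1 + 0   → remainder 0, stop. gcd = 1 (last nonzero row G).
The gcd is 1, so 30 is invertible mod 101. The last nonzero row gives 11·101 − 37·30 = 1, so t = −37. So 30^(−1) ≡ −37 ≡ 64 (mod 101). Verify: 30 · 64 = 1920 ≡ 1 (mod 101). ✓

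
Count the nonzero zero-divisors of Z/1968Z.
In Z/1968Z each nonzero element is either a unit (gcd with 1968 is 1) or a zero-divisor (gcd > 1). The number of units is φ(1968): factorise 1968 = 2^4 · 3 · 41, so φ(1968) = (2^4 − 2^3) · (3 − 1) · (41 − 1) = 8 · 2 · 40 = 640. The nonzero elements number 1968 − 1 = 1967. Hence the nonzero zero-divisors number 1967 − 640 = 1327.

Final answer: Z/1968Z has 1327 nonzero zero-divisors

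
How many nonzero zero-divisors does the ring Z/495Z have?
Z/495Z has 254 nonzero zero-divisors

In Z/495Z each nonzero element is either a unit (gcd with 495 is 1) or a zero-divisor (gcd > 1). The number of units is φ(495): factorise 495 = 3^2 · 5 · 11, so φ(495) = (3^2 − 3^1) · (5 − 1) · (11 − 1) = 6 · 4 · 10 = 240. The nonzero elements number 495 − 1 = 494. Hence the nonzero zero-divisors number 494 − 240 = 254.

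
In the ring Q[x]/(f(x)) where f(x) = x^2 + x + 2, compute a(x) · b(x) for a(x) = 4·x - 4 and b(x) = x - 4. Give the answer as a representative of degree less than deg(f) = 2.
First multiply in Q[x] without reducing: a · b = 4·x^2 - 20·x + 16. Now divide by f(x) = x^2 + x + 2, eliminating the leading term at each step:
  leading term 4·x^2: subtract (4)·f(x) = 4·x^2 + 4·x + 8, leaving 8 - 24·x
The degree is now < 2, so this is the remainder. Hence a · b ≡ 8 - 24·x in Q[x]/(f).

Final answer: a · b ≡ 8 - 24·x (mod f(x))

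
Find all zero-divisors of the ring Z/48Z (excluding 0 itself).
An element a ∈ Z/48Z (with a ≠ 0) is a zero-divisor iff gcd(a, 48) > 1 (because a is a unit precisely when gcd(a, n) = 1, and in Z/nZ every nonzero, non-unit element is a zero-divisor). Scan a = 1, ..., 47 and keep those with gcd(a, 48) > 1:
  gcd(2, 48) = 2, gcd(3, 48) = 3, gcd(4, 48) = 4, gcd(6, 48) = 6, gcd(8, 48) = 8, gcd(9, 48) = 3, gcd(10, 48) = 2, gcd(12, 48) = 12, gcd(14, 48) = 2, gcd(15, 48) = 3, gcd(16, 48) = 16, gcd(18, 48) = 6, gcd(20, 48) = 4, gcd(21, 48) = 3, gcd(22, 48) = 2, gcd(24, 48) = 24, gcd(26, 48) = 2, gcd(27, 48) = 3, gcd(28, 48) = 4, gcd(30, 48) = 6, gcd(32, 48) = 16, gcd(33, 48) = 3, gcd(34, 48) = 2, gcd(36, 48) = 12, gcd(38, 48) = 2, gcd(39, 48) = 3, gcd(40, 48) = 8, gcd(42, 48) = 6, gcd(44, 48) = 4, gcd(45, 48) = 3, gcd(46, 48) = 2.
All other a ∈ {1, ..., 47} have gcd(a, 48) = 1 and are units. So the nonzero zero-divisors are exactly the 31 values of a appearing in this scan.

Final answer: nonzero zero-divisors of Z/48Z = {2, 3, 4, 6, 8, 9, 10, 12, 14, 15, 16, 18, 20, 21, 22, 24, 26, 27, 28, 30, 32, 33, 34, 36, 38, 39, 40, 42, 44, 45, 46}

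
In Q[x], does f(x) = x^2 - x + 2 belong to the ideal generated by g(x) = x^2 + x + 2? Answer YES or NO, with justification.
In Q[x] the ideal (g) consists of all multiples of g, so f ∈ (g) iff g | f, i.e. iff the remainder of f on division by g is 0. Divide f by g (g is monic, so eliminate the leading term of the running remainder at each step):
  leading term x^2: subtract (1)·g(x) = x^2 + x + 2, leaving -2·x
The remainder r(x) = -2·x ≠ 0 (and deg r < deg g), so g ∤ f, i.e. f ∉ (g).

Final answer: NO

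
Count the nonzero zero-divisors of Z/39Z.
Z/39Z has 14 nonzero zero-divisors

In Z/39Z each nonzero element is either a unit (gcd with 39 is 1) or a zero-divisor (gcd > 1). The number of units is φ(39): factorise 39 = 3 · 13, so φ(39) = (3 − 1) · (13 − 1) = 2 · 12 = 24. The nonzero elements number 39 − 1 = 38. Hence the nonzero zero-divisors number 38 − 24 = 14.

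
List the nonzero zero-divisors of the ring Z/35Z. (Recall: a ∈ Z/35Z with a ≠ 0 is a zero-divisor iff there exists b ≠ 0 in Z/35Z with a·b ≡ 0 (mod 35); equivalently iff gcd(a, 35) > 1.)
An element a ∈ Z/35Z (with a ≠ 0) is a zero-divisor iff gcd(a, 35) > 1 (because a is a unit precisely when gcd(a, n) = 1, and in Z/nZ every nonzero, non-unit element is a zero-divisor). Scan a = 1, ..., 34 and keep those with gcd(a, 35) > 1:
  gcd(5, 35) = 5, gcd(7, 35) = 7, gcd(10, 35) = 5, gcd(14, 35) = 7, gcd(15, 35) = 5, gcd(20, 35) = 5, gcd(21, 35) = 7, gcd(25, 35) = 5, gcd(28, 35) = 7, gcd(30, 35) = 5.
All other a ∈ {1, ..., 34} have gcd(a, 35) = 1 and are units. So the nonzero zero-divisors are exactly the 10 values of a appearing in this scan.

Final answer: nonzero zero-divisors of Z/35Z = {5, 7, 10, 14, 15, 20, 21, 25, 28, 30}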